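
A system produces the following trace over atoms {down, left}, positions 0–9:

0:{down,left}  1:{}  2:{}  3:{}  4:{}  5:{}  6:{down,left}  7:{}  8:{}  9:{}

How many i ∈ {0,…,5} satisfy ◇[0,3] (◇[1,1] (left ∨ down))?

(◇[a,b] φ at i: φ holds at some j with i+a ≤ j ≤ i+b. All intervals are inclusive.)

Evaluate at each i in [0,5]:
  i=0: ✗ (none in [0,3])
  i=1: ✗ (none in [1,4])
  i=2: ✓ (witness j=5)
  i=3: ✓ (witness j=5)
  i=4: ✓ (witness j=5)
  i=5: ✓ (witness j=5)
Positions where it holds: {2, 3, 4, 5} → 4.

4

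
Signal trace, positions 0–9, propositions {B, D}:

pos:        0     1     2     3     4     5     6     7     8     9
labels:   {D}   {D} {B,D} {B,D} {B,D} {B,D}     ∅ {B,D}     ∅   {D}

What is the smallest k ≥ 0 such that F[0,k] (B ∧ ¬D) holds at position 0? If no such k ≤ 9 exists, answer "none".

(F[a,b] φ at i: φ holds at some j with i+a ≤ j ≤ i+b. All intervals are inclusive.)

Scan j = 0,1,… for (B ∧ ¬D):
  j=0: fails
  j=1: fails
  j=2: fails
  j=3: fails
  j=4: fails
  j=5: fails
  j=6: fails
  j=7: fails
  j=8: fails
  j=9: fails
No j in [0,9] satisfies it → none.

none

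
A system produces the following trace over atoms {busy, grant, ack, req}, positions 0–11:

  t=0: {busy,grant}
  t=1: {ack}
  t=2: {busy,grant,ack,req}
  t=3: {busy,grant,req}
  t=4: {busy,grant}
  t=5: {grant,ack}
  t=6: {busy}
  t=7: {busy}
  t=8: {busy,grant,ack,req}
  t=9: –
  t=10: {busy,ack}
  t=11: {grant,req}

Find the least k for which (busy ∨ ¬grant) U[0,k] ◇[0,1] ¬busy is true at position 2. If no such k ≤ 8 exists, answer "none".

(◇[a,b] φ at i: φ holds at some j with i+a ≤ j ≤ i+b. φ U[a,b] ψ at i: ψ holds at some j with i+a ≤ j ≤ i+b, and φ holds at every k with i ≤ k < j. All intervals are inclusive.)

Need earliest j ≥ 2 with ◇[0,1] ¬busy, and (busy ∨ ¬grant) at every k in [2,j-1].
  j=2: rhs fails.
  j=3: rhs fails.
  j=4: rhs holds; lhs holds on [2,3]. k = 2.

2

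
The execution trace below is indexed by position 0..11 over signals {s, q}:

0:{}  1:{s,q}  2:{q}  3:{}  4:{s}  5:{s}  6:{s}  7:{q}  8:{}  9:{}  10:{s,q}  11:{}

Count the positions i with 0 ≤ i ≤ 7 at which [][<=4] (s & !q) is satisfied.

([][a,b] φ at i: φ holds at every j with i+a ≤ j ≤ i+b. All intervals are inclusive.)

0

Evaluate at each i in [0,7]:
  i=0: ✗ (fails at j=0)
  i=1: ✗ (fails at j=1)
  i=2: ✗ (fails at j=2)
  i=3: ✗ (fails at j=3)
  i=4: ✗ (fails at j=7)
  i=5: ✗ (fails at j=7)
  i=6: ✗ (fails at j=7)
  i=7: ✗ (fails at j=7)
Positions where it holds: {} → 0.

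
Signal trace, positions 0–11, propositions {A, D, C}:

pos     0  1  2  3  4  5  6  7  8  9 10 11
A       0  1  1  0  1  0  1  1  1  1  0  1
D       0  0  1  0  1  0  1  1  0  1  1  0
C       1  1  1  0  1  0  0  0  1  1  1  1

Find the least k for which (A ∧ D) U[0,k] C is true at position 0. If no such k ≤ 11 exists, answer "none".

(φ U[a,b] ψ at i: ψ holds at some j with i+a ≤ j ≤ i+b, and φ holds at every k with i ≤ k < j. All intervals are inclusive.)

0

Need earliest j ≥ 0 with C, and (A ∧ D) at every k in [0,j-1].
  j=0: rhs holds (empty prefix). k = 0.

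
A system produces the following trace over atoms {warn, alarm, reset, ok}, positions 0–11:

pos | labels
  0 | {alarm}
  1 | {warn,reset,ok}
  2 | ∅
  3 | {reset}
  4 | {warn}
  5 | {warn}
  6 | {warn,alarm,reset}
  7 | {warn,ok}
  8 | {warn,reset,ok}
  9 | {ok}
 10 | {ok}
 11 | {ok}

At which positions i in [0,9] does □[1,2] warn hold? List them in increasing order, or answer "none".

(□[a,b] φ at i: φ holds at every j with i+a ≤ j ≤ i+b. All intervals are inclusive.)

3, 4, 5, 6

Evaluate at each i in [0,9]:
  i=0: ✗ (fails at j=2)
  i=1: ✗ (fails at j=2)
  i=2: ✗ (fails at j=3)
  i=3: ✓ (all of [4,5])
  i=4: ✓ (all of [5,6])
  i=5: ✓ (all of [6,7])
  i=6: ✓ (all of [7,8])
  i=7: ✗ (fails at j=9)
  i=8: ✗ (fails at j=9)
  i=9: ✗ (fails at j=10)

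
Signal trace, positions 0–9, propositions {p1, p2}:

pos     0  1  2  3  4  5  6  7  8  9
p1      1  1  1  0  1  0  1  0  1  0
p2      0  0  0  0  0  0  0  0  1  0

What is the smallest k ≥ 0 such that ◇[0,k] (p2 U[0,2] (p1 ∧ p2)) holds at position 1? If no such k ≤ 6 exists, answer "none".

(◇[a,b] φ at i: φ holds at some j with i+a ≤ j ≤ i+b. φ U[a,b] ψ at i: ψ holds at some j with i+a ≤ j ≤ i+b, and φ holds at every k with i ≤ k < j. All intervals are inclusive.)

Scan j = 1,2,… for (p2 U[0,2] (p1 ∧ p2)):
  j=1: fails
  j=2: fails
  j=3: fails
  j=4: fails
  j=5: fails
  j=6: fails
  j=7: fails
No j in [1,7] satisfies it → none.

none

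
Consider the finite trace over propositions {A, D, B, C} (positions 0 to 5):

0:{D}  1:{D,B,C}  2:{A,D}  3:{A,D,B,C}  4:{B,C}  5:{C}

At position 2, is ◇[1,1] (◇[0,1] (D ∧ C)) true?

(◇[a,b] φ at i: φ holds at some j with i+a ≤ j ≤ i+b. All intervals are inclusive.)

True

Check ◇[0,1] (D ∧ C) at each j in [3,3]:
  j=3: holds (witness at 3)
Found at j=3 → formula holds.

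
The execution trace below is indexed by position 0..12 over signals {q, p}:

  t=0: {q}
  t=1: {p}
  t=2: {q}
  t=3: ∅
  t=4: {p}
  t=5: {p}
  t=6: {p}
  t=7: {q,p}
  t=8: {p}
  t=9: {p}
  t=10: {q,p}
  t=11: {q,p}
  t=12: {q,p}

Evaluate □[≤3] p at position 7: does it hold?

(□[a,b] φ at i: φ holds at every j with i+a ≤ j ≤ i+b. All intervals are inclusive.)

Check p at every j in [7,10]:
  j=7: true
  j=8: true
  j=9: true
  j=10: true
All positions satisfy it → formula holds.

Yes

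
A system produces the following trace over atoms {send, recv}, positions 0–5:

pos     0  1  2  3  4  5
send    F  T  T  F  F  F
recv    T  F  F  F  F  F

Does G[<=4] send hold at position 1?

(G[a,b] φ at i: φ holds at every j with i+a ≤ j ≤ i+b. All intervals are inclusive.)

Does not hold

Check send at every j in [1,5]:
  j=1: true
  j=2: true
  j=3: false
  j=4: false
  j=5: false
Fails at j=3 → formula fails.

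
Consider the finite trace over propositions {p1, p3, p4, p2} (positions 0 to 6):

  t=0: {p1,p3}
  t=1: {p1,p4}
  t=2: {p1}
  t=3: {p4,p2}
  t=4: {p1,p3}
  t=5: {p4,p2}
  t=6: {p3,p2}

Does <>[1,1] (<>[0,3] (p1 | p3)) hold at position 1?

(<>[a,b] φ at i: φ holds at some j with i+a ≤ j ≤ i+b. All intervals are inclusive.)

Check <>[0,3] (p1 | p3) at each j in [2,2]:
  j=2: holds (witness at 2)
Found at j=2 → formula holds.

Holds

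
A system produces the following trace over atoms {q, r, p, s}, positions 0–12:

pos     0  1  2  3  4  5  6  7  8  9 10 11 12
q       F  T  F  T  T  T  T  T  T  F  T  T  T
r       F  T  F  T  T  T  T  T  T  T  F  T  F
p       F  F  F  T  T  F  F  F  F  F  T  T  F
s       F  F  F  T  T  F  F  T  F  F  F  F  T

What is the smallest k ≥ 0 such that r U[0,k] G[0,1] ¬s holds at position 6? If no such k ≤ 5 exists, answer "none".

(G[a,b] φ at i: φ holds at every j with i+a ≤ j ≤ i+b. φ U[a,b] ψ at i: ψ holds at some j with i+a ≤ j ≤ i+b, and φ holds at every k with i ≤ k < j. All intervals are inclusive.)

2

Need earliest j ≥ 6 with G[0,1] ¬s, and r at every k in [6,j-1].
  j=6: rhs fails.
  j=7: rhs fails.
  j=8: rhs holds; lhs holds on [6,7]. k = 2.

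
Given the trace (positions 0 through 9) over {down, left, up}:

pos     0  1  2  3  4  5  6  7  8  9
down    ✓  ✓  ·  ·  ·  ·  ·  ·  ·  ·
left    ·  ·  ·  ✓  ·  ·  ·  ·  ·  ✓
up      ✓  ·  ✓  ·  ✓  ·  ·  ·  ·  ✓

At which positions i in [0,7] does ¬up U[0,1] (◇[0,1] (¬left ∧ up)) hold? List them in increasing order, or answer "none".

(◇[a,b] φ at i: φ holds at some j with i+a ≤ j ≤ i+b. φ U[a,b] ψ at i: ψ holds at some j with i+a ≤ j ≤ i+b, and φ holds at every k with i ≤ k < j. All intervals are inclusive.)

Evaluate at each i in [0,7]:
  i=0: ✓ (rhs at j=0)
  i=1: ✓ (rhs at j=1)
  i=2: ✓ (rhs at j=2)
  i=3: ✓ (rhs at j=3)
  i=4: ✓ (rhs at j=4)
  i=5: ✗ (no rhs in [5,6])
  i=6: ✗ (no rhs in [6,7])
  i=7: ✗ (no rhs in [7,8])

0, 1, 2, 3, 4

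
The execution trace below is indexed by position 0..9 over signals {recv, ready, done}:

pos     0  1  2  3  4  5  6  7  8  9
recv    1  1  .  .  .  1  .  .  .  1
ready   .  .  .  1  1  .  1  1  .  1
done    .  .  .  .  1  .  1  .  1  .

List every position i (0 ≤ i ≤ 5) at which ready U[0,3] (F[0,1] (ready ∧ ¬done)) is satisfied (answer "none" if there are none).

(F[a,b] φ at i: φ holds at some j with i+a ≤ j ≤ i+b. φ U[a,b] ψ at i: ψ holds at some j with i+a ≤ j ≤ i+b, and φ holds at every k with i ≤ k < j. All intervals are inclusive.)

2, 3

Evaluate at each i in [0,5]:
  i=0: ✗ (lhs fails at k=0 before rhs at j=2)
  i=1: ✗ (lhs fails at k=1 before rhs at j=2)
  i=2: ✓ (rhs at j=2)
  i=3: ✓ (rhs at j=3)
  i=4: ✗ (lhs fails at k=5 before rhs at j=6)
  i=5: ✗ (lhs fails at k=5 before rhs at j=6)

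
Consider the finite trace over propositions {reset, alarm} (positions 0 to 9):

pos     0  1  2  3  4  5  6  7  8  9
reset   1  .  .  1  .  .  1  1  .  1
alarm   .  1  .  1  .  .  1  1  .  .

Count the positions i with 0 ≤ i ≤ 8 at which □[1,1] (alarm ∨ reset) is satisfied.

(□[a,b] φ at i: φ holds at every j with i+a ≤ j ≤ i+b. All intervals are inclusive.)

Evaluate at each i in [0,8]:
  i=0: ✓ (all of [1,1])
  i=1: ✗ (fails at j=2)
  i=2: ✓ (all of [3,3])
  i=3: ✗ (fails at j=4)
  i=4: ✗ (fails at j=5)
  i=5: ✓ (all of [6,6])
  i=6: ✓ (all of [7,7])
  i=7: ✗ (fails at j=8)
  i=8: ✓ (all of [9,9])
Positions where it holds: {0, 2, 5, 6, 8} → 5.

5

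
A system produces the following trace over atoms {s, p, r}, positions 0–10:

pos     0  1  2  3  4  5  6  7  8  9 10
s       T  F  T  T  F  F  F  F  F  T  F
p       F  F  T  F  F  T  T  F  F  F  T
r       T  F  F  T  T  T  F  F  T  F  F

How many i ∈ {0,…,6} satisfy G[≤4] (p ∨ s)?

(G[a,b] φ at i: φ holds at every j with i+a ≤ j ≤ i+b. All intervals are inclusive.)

Evaluate at each i in [0,6]:
  i=0: ✗ (fails at j=1)
  i=1: ✗ (fails at j=1)
  i=2: ✗ (fails at j=4)
  i=3: ✗ (fails at j=4)
  i=4: ✗ (fails at j=4)
  i=5: ✗ (fails at j=7)
  i=6: ✗ (fails at j=7)
Positions where it holds: {} → 0.

0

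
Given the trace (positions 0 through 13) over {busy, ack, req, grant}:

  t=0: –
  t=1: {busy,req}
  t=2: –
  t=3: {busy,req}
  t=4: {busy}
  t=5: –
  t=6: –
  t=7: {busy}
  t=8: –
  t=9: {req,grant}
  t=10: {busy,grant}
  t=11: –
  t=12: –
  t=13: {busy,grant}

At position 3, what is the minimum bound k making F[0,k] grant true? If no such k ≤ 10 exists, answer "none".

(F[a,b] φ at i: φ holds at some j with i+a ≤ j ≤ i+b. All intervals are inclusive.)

Scan j = 3,4,… for grant:
  j=3: fails
  j=4: fails
  j=5: fails
  j=6: fails
  j=7: fails
  j=8: fails
  j=9: holds
First hit at j=9, so smallest k = 9-3 = 6.

6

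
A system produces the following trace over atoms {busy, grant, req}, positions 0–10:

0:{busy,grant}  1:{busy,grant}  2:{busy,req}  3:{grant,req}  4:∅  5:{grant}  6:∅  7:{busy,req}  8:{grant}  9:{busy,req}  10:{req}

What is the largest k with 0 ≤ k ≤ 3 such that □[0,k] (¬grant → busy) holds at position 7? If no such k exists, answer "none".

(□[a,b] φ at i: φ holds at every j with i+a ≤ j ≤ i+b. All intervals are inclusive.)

(¬grant → busy) must hold from j=7 onward; find where it first fails.
  j=7: holds
  j=8: holds
  j=9: holds
  j=10: fails
Holds on [7,9], so largest k = 2.

2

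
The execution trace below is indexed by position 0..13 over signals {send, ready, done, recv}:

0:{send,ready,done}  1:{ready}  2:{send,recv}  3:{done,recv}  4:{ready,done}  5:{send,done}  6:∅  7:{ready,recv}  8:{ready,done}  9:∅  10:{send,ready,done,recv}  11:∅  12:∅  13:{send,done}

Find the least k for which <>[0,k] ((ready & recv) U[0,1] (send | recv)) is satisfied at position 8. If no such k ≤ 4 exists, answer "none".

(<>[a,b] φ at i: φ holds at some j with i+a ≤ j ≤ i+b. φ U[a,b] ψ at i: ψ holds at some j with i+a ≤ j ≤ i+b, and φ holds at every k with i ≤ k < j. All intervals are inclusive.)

2

Scan j = 8,9,… for ((ready & recv) U[0,1] (send | recv)):
  j=8: fails
  j=9: fails
  j=10: holds
First hit at j=10, so smallest k = 10-8 = 2.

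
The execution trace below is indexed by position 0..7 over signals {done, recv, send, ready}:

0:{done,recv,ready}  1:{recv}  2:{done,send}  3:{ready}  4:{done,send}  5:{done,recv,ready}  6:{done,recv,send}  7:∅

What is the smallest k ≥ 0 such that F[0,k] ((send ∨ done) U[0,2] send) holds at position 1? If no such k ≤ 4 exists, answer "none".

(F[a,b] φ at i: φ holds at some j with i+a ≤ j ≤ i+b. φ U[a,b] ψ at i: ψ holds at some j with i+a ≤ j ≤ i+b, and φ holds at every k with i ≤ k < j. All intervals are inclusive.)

Scan j = 1,2,… for ((send ∨ done) U[0,2] send):
  j=1: fails
  j=2: holds
First hit at j=2, so smallest k = 2-1 = 1.

1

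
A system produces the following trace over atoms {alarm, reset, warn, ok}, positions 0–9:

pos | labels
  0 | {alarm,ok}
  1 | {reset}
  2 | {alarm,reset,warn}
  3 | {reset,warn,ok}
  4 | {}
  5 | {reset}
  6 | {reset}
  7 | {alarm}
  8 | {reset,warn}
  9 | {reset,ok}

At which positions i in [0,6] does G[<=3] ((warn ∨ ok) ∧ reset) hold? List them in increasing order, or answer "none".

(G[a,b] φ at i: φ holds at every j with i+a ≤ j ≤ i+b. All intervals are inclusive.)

Evaluate at each i in [0,6]:
  i=0: ✗ (fails at j=0)
  i=1: ✗ (fails at j=1)
  i=2: ✗ (fails at j=4)
  i=3: ✗ (fails at j=4)
  i=4: ✗ (fails at j=4)
  i=5: ✗ (fails at j=5)
  i=6: ✗ (fails at j=6)

none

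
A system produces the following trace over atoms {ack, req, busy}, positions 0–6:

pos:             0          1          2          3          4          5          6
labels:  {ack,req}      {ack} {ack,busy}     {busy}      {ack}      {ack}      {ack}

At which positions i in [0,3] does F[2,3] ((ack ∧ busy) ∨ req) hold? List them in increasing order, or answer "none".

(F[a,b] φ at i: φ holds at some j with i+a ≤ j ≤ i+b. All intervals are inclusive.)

Evaluate at each i in [0,3]:
  i=0: ✓ (witness j=2)
  i=1: ✗ (none in [3,4])
  i=2: ✗ (none in [4,5])
  i=3: ✗ (none in [5,6])

0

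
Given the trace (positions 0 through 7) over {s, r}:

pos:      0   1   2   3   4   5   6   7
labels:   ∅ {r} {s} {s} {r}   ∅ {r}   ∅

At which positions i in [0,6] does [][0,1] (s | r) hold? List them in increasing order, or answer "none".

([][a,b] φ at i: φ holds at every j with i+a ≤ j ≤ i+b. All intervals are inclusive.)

Evaluate at each i in [0,6]:
  i=0: ✗ (fails at j=0)
  i=1: ✓ (all of [1,2])
  i=2: ✓ (all of [2,3])
  i=3: ✓ (all of [3,4])
  i=4: ✗ (fails at j=5)
  i=5: ✗ (fails at j=5)
  i=6: ✗ (fails at j=7)

1, 2, 3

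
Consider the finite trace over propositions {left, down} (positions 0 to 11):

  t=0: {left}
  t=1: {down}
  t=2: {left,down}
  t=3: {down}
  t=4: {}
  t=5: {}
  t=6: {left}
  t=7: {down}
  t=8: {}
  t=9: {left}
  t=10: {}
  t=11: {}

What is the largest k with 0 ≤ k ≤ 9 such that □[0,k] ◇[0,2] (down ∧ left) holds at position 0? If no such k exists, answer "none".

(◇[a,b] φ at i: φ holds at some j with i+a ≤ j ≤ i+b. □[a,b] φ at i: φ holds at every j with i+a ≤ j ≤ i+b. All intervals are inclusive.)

2

◇[0,2] (down ∧ left) must hold from j=0 onward; find where it first fails.
  j=0: holds
  j=1: holds
  j=2: holds
  j=3: fails
Holds on [0,2], so largest k = 2.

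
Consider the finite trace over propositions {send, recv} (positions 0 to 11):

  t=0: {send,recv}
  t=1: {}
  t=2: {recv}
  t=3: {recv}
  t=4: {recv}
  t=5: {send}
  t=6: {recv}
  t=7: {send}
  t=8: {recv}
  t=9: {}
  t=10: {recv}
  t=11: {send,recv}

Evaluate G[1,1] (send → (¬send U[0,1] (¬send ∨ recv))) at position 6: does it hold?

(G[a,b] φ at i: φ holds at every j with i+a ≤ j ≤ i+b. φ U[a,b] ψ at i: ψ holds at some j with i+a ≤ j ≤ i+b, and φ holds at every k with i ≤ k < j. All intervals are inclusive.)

No

Check (send → (¬send U[0,1] (¬send ∨ recv))) at every j in [7,7]:
  j=7: antecedent true; consequent fails → ✗
Fails at j=7 → formula fails.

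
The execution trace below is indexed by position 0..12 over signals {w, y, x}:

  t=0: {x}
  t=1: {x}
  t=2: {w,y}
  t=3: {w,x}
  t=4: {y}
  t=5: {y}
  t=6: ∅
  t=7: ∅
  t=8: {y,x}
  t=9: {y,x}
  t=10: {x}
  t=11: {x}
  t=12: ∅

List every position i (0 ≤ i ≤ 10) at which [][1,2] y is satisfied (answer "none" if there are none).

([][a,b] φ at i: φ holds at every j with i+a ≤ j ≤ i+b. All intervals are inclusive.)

3, 7

Evaluate at each i in [0,10]:
  i=0: ✗ (fails at j=1)
  i=1: ✗ (fails at j=3)
  i=2: ✗ (fails at j=3)
  i=3: ✓ (all of [4,5])
  i=4: ✗ (fails at j=6)
  i=5: ✗ (fails at j=6)
  i=6: ✗ (fails at j=7)
  i=7: ✓ (all of [8,9])
  i=8: ✗ (fails at j=10)
  i=9: ✗ (fails at j=10)
  i=10: ✗ (fails at j=11)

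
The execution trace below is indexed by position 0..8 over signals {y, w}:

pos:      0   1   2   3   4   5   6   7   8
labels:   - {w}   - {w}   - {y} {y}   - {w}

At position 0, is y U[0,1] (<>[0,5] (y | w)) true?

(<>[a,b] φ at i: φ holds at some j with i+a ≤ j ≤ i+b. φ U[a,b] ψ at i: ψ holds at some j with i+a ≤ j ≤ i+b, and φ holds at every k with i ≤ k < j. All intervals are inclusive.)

Need some j in [0,1] with <>[0,5] (y | w), and y at every k in [0,j-1].
  j=0: <>[0,5] (y | w) holds; no prefix to check → satisfied.

Holds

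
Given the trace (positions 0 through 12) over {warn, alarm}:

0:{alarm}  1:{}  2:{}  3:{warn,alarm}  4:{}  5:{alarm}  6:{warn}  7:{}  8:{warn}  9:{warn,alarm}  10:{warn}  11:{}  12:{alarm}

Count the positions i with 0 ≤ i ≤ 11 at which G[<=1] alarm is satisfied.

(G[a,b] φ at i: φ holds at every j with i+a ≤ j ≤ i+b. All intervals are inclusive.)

0

Evaluate at each i in [0,11]:
  i=0: ✗ (fails at j=1)
  i=1: ✗ (fails at j=1)
  i=2: ✗ (fails at j=2)
  i=3: ✗ (fails at j=4)
  i=4: ✗ (fails at j=4)
  i=5: ✗ (fails at j=6)
  i=6: ✗ (fails at j=6)
  i=7: ✗ (fails at j=7)
  i=8: ✗ (fails at j=8)
  i=9: ✗ (fails at j=10)
  i=10: ✗ (fails at j=10)
  i=11: ✗ (fails at j=11)
Positions where it holds: {} → 0.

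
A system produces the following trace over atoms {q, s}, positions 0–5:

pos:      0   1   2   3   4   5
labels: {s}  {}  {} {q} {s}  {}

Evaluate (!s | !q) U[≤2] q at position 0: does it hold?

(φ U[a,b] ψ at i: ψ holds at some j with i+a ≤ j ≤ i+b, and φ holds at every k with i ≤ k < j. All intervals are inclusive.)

Does not hold

Need some j in [0,2] with q, and (!s | !q) at every k in [0,j-1].
  j=0: q false.
  j=1: q false.
  j=2: q false.
No j in the window works → until fails.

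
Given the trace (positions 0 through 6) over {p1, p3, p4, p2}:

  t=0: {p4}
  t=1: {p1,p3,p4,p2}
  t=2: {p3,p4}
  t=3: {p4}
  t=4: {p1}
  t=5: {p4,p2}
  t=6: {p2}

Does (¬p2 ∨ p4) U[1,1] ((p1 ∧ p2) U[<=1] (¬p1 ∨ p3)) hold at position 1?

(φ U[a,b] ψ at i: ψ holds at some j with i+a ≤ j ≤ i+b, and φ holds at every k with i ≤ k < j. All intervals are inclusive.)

True

Need some j in [2,2] with ((p1 ∧ p2) U[<=1] (¬p1 ∨ p3)), and (¬p2 ∨ p4) at every k in [1,j-1].
  j=2: ((p1 ∧ p2) U[<=1] (¬p1 ∨ p3)) holds; (¬p2 ∨ p4) holds at every k in [1,1] → satisfied.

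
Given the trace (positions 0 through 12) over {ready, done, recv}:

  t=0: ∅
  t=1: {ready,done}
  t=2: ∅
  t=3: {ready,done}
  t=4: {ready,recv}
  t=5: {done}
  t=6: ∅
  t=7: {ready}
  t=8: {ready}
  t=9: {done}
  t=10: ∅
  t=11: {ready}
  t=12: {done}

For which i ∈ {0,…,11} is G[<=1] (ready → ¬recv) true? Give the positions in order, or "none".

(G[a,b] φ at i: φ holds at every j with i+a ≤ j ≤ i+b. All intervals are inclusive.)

Evaluate at each i in [0,11]:
  i=0: ✓ (all of [0,1])
  i=1: ✓ (all of [1,2])
  i=2: ✓ (all of [2,3])
  i=3: ✗ (fails at j=4)
  i=4: ✗ (fails at j=4)
  i=5: ✓ (all of [5,6])
  i=6: ✓ (all of [6,7])
  i=7: ✓ (all of [7,8])
  i=8: ✓ (all of [8,9])
  i=9: ✓ (all of [9,10])
  i=10: ✓ (all of [10,11])
  i=11: ✓ (all of [11,12])

0, 1, 2, 5, 6, 7, 8, 9, 10, 11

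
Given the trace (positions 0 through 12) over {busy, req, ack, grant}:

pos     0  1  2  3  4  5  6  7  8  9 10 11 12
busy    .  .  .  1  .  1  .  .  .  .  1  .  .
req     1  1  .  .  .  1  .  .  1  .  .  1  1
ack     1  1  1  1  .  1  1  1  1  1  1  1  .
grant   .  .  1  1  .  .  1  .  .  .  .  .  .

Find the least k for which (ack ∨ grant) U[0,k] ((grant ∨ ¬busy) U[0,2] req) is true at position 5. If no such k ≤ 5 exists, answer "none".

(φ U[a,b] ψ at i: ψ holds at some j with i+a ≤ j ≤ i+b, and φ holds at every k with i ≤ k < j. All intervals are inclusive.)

Need earliest j ≥ 5 with ((grant ∨ ¬busy) U[0,2] req), and (ack ∨ grant) at every k in [5,j-1].
  j=5: rhs holds (empty prefix). k = 0.

0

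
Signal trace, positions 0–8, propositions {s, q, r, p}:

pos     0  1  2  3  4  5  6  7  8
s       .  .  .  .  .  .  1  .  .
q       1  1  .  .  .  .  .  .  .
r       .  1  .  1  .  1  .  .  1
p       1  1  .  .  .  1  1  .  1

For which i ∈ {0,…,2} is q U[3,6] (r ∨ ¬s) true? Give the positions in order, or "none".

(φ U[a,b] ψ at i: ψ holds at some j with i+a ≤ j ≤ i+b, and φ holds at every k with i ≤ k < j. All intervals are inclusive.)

none

Evaluate at each i in [0,2]:
  i=0: ✗ (lhs fails at k=2 before rhs at j=3)
  i=1: ✗ (lhs fails at k=2 before rhs at j=4)
  i=2: ✗ (lhs fails at k=2 before rhs at j=5)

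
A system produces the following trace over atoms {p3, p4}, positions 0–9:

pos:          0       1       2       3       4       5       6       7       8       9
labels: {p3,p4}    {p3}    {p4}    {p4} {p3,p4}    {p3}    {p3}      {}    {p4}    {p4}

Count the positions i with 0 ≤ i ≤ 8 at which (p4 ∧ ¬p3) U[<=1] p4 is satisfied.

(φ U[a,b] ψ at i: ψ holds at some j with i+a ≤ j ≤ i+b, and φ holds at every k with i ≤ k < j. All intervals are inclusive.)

5

Evaluate at each i in [0,8]:
  i=0: ✓ (rhs at j=0)
  i=1: ✗ (lhs fails at k=1 before rhs at j=2)
  i=2: ✓ (rhs at j=2)
  i=3: ✓ (rhs at j=3)
  i=4: ✓ (rhs at j=4)
  i=5: ✗ (no rhs in [5,6])
  i=6: ✗ (no rhs in [6,7])
  i=7: ✗ (lhs fails at k=7 before rhs at j=8)
  i=8: ✓ (rhs at j=8)
Positions where it holds: {0, 2, 3, 4, 8} → 5.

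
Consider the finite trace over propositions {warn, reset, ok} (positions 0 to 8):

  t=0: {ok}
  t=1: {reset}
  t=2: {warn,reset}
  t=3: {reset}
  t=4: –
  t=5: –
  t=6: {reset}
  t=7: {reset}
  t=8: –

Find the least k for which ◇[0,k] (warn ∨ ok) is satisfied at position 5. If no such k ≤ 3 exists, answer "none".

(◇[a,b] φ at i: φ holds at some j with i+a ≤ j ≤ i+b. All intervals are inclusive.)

none

Scan j = 5,6,… for (warn ∨ ok):
  j=5: fails
  j=6: fails
  j=7: fails
  j=8: fails
No j in [5,8] satisfies it → none.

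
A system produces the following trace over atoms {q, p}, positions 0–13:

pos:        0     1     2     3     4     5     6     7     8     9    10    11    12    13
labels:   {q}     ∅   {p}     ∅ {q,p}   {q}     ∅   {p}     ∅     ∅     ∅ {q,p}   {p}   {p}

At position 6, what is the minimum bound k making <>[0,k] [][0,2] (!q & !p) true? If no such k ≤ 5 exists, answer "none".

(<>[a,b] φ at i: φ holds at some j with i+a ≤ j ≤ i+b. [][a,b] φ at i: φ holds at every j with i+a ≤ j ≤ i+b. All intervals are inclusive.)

Scan j = 6,7,… for [][0,2] (!q & !p):
  j=6: fails
  j=7: fails
  j=8: holds
First hit at j=8, so smallest k = 8-6 = 2.

2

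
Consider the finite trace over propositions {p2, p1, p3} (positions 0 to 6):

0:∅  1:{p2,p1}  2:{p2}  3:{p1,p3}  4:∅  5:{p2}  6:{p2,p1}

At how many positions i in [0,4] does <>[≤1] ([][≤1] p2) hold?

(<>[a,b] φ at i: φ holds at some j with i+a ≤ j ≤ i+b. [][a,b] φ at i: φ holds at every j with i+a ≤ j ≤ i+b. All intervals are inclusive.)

Evaluate at each i in [0,4]:
  i=0: ✓ (witness j=1)
  i=1: ✓ (witness j=1)
  i=2: ✗ (none in [2,3])
  i=3: ✗ (none in [3,4])
  i=4: ✓ (witness j=5)
Positions where it holds: {0, 1, 4} → 3.

3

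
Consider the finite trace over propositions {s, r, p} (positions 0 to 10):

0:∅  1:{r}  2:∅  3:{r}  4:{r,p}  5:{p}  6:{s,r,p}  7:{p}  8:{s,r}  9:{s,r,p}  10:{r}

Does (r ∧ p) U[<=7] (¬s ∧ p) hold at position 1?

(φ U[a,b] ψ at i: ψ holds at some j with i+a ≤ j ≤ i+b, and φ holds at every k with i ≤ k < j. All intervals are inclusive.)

False

Need some j in [1,8] with (¬s ∧ p), and (r ∧ p) at every k in [1,j-1].
  j=1: (¬s ∧ p) false.
  j=2: (¬s ∧ p) false.
  j=3: (¬s ∧ p) false.
  j=4: (¬s ∧ p) holds, but (r ∧ p) fails at k=1 → not this j.
  j=5: (¬s ∧ p) holds, but (r ∧ p) fails at k=1 → not this j.
  j=6: (¬s ∧ p) false.
  j=7: (¬s ∧ p) holds, but (r ∧ p) fails at k=1 → not this j.
  j=8: (¬s ∧ p) false.
No j in the window works → until fails.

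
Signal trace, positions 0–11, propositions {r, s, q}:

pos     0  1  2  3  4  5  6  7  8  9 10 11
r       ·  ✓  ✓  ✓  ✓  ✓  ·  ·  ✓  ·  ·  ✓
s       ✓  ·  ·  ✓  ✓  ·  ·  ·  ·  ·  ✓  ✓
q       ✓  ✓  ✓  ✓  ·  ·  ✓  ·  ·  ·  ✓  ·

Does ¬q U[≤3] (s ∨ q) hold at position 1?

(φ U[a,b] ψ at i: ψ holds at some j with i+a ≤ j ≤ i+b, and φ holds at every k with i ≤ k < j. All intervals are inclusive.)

True

Need some j in [1,4] with (s ∨ q), and ¬q at every k in [1,j-1].
  j=1: (s ∨ q) holds; no prefix to check → satisfied.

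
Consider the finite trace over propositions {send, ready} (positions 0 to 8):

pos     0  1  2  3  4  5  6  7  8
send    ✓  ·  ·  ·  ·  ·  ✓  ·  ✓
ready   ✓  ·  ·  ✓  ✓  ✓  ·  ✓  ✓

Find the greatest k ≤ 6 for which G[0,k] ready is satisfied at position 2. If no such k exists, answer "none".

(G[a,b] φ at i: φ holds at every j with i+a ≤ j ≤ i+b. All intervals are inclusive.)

ready must hold from j=2 onward; find where it first fails.
  j=2: fails → no k works.

none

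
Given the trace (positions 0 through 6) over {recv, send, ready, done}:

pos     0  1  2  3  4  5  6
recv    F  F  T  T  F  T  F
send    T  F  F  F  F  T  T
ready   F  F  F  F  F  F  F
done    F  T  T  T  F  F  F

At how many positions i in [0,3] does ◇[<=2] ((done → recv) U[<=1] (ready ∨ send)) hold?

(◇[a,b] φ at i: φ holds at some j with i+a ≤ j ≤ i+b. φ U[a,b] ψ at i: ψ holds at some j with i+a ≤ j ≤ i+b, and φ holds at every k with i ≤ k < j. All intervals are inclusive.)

Evaluate at each i in [0,3]:
  i=0: ✓ (witness j=0)
  i=1: ✗ (none in [1,3])
  i=2: ✓ (witness j=4)
  i=3: ✓ (witness j=4)
Positions where it holds: {0, 2, 3} → 3.

3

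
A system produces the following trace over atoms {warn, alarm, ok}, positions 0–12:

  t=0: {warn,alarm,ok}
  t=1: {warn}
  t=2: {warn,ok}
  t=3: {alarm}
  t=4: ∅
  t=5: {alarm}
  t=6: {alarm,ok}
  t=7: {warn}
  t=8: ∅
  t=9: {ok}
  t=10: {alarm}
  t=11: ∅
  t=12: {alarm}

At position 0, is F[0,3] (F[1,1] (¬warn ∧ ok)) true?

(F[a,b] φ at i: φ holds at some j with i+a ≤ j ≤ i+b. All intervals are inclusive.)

False

Check F[1,1] (¬warn ∧ ok) at each j in [0,3]:
  j=0: fails (none in [1,1])
  j=1: fails (none in [2,2])
  j=2: fails (none in [3,3])
  j=3: fails (none in [4,4])
No position in the window satisfies it → formula fails.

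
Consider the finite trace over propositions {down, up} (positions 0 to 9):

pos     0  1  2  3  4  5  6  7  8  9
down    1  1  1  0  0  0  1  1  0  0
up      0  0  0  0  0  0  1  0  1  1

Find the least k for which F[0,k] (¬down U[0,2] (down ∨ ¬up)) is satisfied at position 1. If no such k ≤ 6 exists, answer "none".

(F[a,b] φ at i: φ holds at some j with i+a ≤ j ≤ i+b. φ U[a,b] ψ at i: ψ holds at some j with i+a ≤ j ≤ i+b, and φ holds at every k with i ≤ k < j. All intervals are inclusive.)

0

Scan j = 1,2,… for (¬down U[0,2] (down ∨ ¬up)):
  j=1: holds
First hit at j=1, so smallest k = 1-1 = 0.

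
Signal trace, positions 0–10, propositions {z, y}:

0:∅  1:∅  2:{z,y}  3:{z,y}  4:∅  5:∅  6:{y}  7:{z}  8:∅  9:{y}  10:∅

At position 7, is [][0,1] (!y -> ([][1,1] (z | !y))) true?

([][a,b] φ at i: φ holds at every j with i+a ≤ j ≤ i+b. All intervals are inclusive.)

Does not hold

Check (!y -> ([][1,1] (z | !y))) at every j in [7,8]:
  j=7: antecedent true; consequent holds on [8,8] → ✓
  j=8: antecedent true; consequent fails at 9 → ✗
Fails at j=8 → formula fails.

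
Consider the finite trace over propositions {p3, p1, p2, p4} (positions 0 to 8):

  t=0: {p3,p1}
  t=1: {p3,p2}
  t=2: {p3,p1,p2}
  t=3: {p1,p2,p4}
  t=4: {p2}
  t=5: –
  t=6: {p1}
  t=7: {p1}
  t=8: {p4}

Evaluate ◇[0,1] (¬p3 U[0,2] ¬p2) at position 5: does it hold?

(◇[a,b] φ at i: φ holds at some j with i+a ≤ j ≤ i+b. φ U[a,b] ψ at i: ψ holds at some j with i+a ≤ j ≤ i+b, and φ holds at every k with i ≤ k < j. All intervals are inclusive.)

True

Check (¬p3 U[0,2] ¬p2) at each j in [5,6]:
  j=5: holds
  j=6: holds
Found at j=5 → formula holds.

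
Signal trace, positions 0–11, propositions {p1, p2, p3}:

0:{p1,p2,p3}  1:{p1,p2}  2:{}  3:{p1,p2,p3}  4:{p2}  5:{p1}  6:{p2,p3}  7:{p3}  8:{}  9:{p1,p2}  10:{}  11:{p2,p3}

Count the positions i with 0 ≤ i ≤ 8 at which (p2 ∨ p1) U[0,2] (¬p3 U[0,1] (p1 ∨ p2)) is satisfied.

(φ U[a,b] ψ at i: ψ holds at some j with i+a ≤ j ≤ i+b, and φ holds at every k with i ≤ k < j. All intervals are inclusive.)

8

Evaluate at each i in [0,8]:
  i=0: ✓ (rhs at j=0)
  i=1: ✓ (rhs at j=1)
  i=2: ✓ (rhs at j=2)
  i=3: ✓ (rhs at j=3)
  i=4: ✓ (rhs at j=4)
  i=5: ✓ (rhs at j=5)
  i=6: ✓ (rhs at j=6)
  i=7: ✗ (lhs fails at k=7 before rhs at j=8)
  i=8: ✓ (rhs at j=8)
Positions where it holds: {0, 1, 2, 3, 4, 5, 6, 8} → 8.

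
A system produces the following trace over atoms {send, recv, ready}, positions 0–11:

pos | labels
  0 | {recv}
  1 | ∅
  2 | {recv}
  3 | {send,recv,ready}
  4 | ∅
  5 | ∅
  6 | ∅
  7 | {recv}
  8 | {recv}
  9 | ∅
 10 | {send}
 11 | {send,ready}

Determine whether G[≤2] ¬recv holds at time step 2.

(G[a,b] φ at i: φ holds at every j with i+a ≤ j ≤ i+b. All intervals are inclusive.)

Check ¬recv at every j in [2,4]:
  j=2: false
  j=3: false
  j=4: true
Fails at j=2 → formula fails.

False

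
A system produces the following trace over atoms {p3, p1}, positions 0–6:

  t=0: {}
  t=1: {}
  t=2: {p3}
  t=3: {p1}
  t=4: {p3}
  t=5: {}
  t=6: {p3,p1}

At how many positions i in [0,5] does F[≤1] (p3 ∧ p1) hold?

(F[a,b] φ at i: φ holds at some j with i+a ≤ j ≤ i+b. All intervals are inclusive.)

1

Evaluate at each i in [0,5]:
  i=0: ✗ (none in [0,1])
  i=1: ✗ (none in [1,2])
  i=2: ✗ (none in [2,3])
  i=3: ✗ (none in [3,4])
  i=4: ✗ (none in [4,5])
  i=5: ✓ (witness j=6)
Positions where it holds: {5} → 1.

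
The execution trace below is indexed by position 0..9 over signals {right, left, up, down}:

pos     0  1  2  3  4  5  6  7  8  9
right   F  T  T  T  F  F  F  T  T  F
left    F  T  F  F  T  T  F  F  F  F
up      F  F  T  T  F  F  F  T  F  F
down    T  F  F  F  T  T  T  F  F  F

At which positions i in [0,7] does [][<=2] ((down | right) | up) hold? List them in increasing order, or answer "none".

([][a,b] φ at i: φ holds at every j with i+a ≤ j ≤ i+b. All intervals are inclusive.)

0, 1, 2, 3, 4, 5, 6

Evaluate at each i in [0,7]:
  i=0: ✓ (all of [0,2])
  i=1: ✓ (all of [1,3])
  i=2: ✓ (all of [2,4])
  i=3: ✓ (all of [3,5])
  i=4: ✓ (all of [4,6])
  i=5: ✓ (all of [5,7])
  i=6: ✓ (all of [6,8])
  i=7: ✗ (fails at j=9)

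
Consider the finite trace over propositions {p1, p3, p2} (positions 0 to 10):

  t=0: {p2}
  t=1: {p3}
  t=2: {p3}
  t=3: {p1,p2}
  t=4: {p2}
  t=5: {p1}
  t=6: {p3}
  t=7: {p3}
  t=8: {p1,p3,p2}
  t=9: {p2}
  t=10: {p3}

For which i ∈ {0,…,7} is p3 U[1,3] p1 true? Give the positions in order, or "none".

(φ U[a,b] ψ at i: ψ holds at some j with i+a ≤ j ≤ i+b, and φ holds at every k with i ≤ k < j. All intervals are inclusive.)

Evaluate at each i in [0,7]:
  i=0: ✗ (lhs fails at k=0 before rhs at j=3)
  i=1: ✓ (rhs at j=3; lhs holds on [1,2])
  i=2: ✓ (rhs at j=3; lhs holds on [2,2])
  i=3: ✗ (lhs fails at k=3 before rhs at j=5)
  i=4: ✗ (lhs fails at k=4 before rhs at j=5)
  i=5: ✗ (lhs fails at k=5 before rhs at j=8)
  i=6: ✓ (rhs at j=8; lhs holds on [6,7])
  i=7: ✓ (rhs at j=8; lhs holds on [7,7])

1, 2, 6, 7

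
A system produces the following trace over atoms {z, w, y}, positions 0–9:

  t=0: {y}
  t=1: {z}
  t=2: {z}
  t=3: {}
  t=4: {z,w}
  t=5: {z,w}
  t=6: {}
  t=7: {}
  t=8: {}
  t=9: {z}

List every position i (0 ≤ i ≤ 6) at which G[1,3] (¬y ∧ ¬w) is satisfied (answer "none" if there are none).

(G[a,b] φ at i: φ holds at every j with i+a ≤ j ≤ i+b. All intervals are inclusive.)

Evaluate at each i in [0,6]:
  i=0: ✓ (all of [1,3])
  i=1: ✗ (fails at j=4)
  i=2: ✗ (fails at j=4)
  i=3: ✗ (fails at j=4)
  i=4: ✗ (fails at j=5)
  i=5: ✓ (all of [6,8])
  i=6: ✓ (all of [7,9])

0, 5, 6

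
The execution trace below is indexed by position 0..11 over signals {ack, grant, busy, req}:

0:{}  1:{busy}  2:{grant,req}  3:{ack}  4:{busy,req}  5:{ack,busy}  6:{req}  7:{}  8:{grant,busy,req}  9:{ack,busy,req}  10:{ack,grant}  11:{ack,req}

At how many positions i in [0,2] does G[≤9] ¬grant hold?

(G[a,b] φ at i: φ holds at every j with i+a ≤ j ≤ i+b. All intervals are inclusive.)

Evaluate at each i in [0,2]:
  i=0: ✗ (fails at j=2)
  i=1: ✗ (fails at j=2)
  i=2: ✗ (fails at j=2)
Positions where it holds: {} → 0.

0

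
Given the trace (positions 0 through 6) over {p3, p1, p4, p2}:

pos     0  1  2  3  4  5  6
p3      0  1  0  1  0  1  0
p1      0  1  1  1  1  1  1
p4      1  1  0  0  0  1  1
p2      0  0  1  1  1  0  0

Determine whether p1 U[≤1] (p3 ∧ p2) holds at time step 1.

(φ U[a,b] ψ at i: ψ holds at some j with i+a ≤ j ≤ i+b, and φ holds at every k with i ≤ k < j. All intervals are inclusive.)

False

Need some j in [1,2] with (p3 ∧ p2), and p1 at every k in [1,j-1].
  j=1: (p3 ∧ p2) false.
  j=2: (p3 ∧ p2) false.
No j in the window works → until fails.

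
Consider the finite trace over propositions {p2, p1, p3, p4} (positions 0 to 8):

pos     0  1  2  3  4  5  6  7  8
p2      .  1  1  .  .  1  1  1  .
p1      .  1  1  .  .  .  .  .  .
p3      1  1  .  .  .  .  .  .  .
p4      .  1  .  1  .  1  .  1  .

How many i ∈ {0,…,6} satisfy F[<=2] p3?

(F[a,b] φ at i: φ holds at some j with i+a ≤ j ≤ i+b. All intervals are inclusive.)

2

Evaluate at each i in [0,6]:
  i=0: ✓ (witness j=0)
  i=1: ✓ (witness j=1)
  i=2: ✗ (none in [2,4])
  i=3: ✗ (none in [3,5])
  i=4: ✗ (none in [4,6])
  i=5: ✗ (none in [5,7])
  i=6: ✗ (none in [6,8])
Positions where it holds: {0, 1} → 2.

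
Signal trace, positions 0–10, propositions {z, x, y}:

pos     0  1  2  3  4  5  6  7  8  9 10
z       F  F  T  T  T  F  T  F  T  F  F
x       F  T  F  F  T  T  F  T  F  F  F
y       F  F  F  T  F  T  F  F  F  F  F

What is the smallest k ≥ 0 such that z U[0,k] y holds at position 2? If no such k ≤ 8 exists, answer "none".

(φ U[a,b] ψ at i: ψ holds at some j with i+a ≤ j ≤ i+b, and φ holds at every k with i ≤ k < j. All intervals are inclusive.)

Need earliest j ≥ 2 with y, and z at every k in [2,j-1].
  j=2: rhs fails.
  j=3: rhs holds; lhs holds on [2,2]. k = 1.

1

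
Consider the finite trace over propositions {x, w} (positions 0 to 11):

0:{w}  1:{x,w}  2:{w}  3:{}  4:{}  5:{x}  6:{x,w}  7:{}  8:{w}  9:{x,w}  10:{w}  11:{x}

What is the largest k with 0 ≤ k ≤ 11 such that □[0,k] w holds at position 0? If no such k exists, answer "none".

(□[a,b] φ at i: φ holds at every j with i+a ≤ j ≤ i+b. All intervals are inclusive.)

w must hold from j=0 onward; find where it first fails.
  j=0: holds
  j=1: holds
  j=2: holds
  j=3: fails
Holds on [0,2], so largest k = 2.

2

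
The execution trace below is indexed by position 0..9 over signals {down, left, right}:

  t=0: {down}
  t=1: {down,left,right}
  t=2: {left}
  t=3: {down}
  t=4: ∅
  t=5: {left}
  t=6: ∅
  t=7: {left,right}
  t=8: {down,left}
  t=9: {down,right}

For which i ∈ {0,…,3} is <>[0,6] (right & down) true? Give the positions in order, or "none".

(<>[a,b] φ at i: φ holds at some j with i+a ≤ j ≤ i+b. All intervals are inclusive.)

0, 1, 3

Evaluate at each i in [0,3]:
  i=0: ✓ (witness j=1)
  i=1: ✓ (witness j=1)
  i=2: ✗ (none in [2,8])
  i=3: ✓ (witness j=9)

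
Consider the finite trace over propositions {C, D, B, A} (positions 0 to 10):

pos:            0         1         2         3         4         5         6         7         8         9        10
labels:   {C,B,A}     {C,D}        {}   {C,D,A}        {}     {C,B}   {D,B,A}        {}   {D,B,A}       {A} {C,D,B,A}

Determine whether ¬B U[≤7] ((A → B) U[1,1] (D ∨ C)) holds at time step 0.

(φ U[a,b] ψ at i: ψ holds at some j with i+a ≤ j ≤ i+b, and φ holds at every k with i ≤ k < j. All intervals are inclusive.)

True

Need some j in [0,7] with ((A → B) U[1,1] (D ∨ C)), and ¬B at every k in [0,j-1].
  j=0: ((A → B) U[1,1] (D ∨ C)) holds; no prefix to check → satisfied.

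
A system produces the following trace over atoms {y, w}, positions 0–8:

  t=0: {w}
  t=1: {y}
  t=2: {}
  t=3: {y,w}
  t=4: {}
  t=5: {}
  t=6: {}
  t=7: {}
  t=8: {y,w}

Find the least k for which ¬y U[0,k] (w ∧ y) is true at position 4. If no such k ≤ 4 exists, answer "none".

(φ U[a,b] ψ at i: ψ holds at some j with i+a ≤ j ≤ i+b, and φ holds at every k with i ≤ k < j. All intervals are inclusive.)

4

Need earliest j ≥ 4 with (w ∧ y), and ¬y at every k in [4,j-1].
  j=4: rhs fails.
  j=5: rhs fails.
  j=6: rhs fails.
  j=7: rhs fails.
  j=8: rhs holds; lhs holds on [4,7]. k = 4.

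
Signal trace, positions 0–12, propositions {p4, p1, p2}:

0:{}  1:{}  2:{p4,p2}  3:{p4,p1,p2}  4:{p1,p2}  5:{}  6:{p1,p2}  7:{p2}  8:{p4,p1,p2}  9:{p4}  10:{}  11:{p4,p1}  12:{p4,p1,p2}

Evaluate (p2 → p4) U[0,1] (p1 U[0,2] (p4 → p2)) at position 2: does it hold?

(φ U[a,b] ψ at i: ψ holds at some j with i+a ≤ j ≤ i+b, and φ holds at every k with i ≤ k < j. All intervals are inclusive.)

Yes

Need some j in [2,3] with (p1 U[0,2] (p4 → p2)), and (p2 → p4) at every k in [2,j-1].
  j=2: (p1 U[0,2] (p4 → p2)) holds; no prefix to check → satisfied.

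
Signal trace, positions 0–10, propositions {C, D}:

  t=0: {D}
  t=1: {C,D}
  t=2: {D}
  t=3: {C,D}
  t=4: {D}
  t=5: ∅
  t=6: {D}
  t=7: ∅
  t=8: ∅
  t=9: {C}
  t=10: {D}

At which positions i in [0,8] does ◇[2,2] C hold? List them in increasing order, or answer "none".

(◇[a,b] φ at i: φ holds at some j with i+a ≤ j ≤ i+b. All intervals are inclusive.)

1, 7

Evaluate at each i in [0,8]:
  i=0: ✗ (none in [2,2])
  i=1: ✓ (witness j=3)
  i=2: ✗ (none in [4,4])
  i=3: ✗ (none in [5,5])
  i=4: ✗ (none in [6,6])
  i=5: ✗ (none in [7,7])
  i=6: ✗ (none in [8,8])
  i=7: ✓ (witness j=9)
  i=8: ✗ (none in [10,10])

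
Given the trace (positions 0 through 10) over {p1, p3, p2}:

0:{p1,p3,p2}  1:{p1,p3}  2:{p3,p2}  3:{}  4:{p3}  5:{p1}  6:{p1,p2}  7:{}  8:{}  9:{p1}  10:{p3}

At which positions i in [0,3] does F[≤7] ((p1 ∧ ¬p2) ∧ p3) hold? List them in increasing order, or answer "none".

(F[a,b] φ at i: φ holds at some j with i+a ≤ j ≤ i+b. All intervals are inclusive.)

Evaluate at each i in [0,3]:
  i=0: ✓ (witness j=1)
  i=1: ✓ (witness j=1)
  i=2: ✗ (none in [2,9])
  i=3: ✗ (none in [3,10])

0, 1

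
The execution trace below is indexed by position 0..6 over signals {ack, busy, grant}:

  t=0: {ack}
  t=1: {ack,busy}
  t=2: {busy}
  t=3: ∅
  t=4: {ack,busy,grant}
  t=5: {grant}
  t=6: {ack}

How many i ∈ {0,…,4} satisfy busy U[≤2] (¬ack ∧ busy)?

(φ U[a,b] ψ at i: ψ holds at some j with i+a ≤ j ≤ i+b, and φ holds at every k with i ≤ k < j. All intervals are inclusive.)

Evaluate at each i in [0,4]:
  i=0: ✗ (lhs fails at k=0 before rhs at j=2)
  i=1: ✓ (rhs at j=2; lhs holds on [1,1])
  i=2: ✓ (rhs at j=2)
  i=3: ✗ (no rhs in [3,5])
  i=4: ✗ (no rhs in [4,6])
Positions where it holds: {1, 2} → 2.

2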